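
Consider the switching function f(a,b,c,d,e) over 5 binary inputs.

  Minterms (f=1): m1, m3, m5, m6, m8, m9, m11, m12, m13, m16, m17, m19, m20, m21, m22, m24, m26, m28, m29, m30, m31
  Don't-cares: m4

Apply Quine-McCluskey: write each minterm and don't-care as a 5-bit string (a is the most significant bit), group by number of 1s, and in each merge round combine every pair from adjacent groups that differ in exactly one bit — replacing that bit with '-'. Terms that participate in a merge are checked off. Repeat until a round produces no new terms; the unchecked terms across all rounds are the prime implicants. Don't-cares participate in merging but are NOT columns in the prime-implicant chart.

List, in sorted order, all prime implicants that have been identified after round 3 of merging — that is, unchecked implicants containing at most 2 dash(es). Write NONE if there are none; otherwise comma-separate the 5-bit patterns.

-0-01, -00-1, -01-0, -1-00, 0--01, 0-0-1, 01-0-, 1--00, 1-1-0, 10-0-, 11--0, 111--

[col 0] 00001*, 00011*, 00100*, 00101*, 00110*, 01000*, 01001*, 01011*, 01100*, 01101*, 10000*, 10001*, 10011*, 10100*, 10101*, 10110*, 11000*, 11010*, 11100*, 11101*, 11110*, 11111*
[col 1] -0001*, -0011*, -0100*, -0101*, -0110*, -1000*, -1100*, -1101*, 0-001*, 0-011*, 0-100*, 0-101*, 00-01*, 000-1*, 001-0*, 0010-*, 01-00*, 01-01*, 010-1*, 0100-*, 0110-*, 1-000*, 1-100*, 1-101*, 1-110*, 10-00*, 10-01*, 100-1*, 1000-*, 101-0*, 1010-*, 11-00*, 11-10*, 110-0*, 111-0*, 111-1*, 1110-*, 1111-*
[col 2] --100*, --101*, -0-01, -00-1, -01-0, -010-*, -1-00, -110-*, 0--01, 0-0-1, 0-10-*, 01-0-, 1--00, 1-1-0, 1-10-*, 10-0-, 11--0, 111--
[col 3] --10-
Prime implicants: --10-, -0-01, -00-1, -01-0, -1-00, 0--01, 0-0-1, 01-0-, 1--00, 1-1-0, 10-0-, 11--0, 111--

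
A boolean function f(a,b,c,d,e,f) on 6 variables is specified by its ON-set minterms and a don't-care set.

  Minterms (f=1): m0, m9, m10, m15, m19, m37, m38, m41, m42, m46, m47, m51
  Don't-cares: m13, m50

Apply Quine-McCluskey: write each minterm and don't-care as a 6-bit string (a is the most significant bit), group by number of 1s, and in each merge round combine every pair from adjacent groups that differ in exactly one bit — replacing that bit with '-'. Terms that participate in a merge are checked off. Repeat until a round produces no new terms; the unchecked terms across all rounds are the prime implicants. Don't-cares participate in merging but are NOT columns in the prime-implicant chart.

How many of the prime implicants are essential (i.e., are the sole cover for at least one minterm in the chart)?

6

size-2^0 implicants → 000000  001001(✓)  001010(✓)  001101(✓)  001111(✓)  010011(✓)  100101  100110(✓)  101001(✓)  101010(✓)  101110(✓)  101111(✓)  110010(✓)  110011(✓)
size-2^1 implicants → -01001  -01010  -01111  -10011  001-01  0011-1  10-110  101-10  10111-  11001-
Unchecked terms (primes): -01001, -01010, -01111, -10011, 000000, 001-01, 0011-1, 10-110, 100101, 101-10, 10111-, 11001-
Minterm coverage:
  m0 ⊆ 000000 [E]
  m9 ⊆ -01001,001-01
  m10 ⊆ -01010 [E]
  m15 ⊆ -01111,0011-1
  m19 ⊆ -10011 [E]
  m37 ⊆ 100101 [E]
  m38 ⊆ 10-110 [E]
  m41 ⊆ -01001 [E]
  m42 ⊆ -01010,101-10
  m46 ⊆ 10-110,101-10,10111-
  m47 ⊆ -01111,10111-
  m51 ⊆ -10011,11001-
E = {-01001, -01010, -10011, 000000, 10-110, 100101}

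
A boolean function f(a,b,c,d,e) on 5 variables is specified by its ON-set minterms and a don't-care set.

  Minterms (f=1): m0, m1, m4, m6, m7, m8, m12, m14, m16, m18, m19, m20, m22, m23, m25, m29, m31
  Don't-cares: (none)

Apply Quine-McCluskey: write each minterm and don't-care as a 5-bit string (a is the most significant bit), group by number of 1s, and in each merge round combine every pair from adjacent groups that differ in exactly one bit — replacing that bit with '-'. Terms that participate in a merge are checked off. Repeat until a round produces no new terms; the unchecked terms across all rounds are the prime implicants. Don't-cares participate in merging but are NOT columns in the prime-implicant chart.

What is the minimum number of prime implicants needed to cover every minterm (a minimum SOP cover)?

8

[col 0] 00000*, 00001*, 00100*, 00110*, 00111*, 01000*, 01100*, 01110*, 10000*, 10010*, 10011*, 10100*, 10110*, 10111*, 11001*, 11101*, 11111*
[col 1] -0000*, -0100*, -0110*, -0111*, 0-000*, 0-100*, 0-110*, 00-00*, 0000-, 001-0*, 0011-*, 01-00*, 011-0*, 1-111, 10-00*, 10-10*, 10-11*, 100-0*, 1001-*, 101-0*, 1011-*, 11-01, 111-1
[col 2] -0-00, -01-0, -011-, 0--00, 0-1-0, 10--0, 10-1-
Prime implicants: -0-00, -01-0, -011-, 0--00, 0-1-0, 0000-, 1-111, 10--0, 10-1-, 11-01, 111-1
PI chart (minterm → PIs covering it):
  0 | -0-00,0--00,0000-
  1 | 0000-  (sole → essential)
  4 | -0-00,-01-0,0--00,0-1-0
  6 | -01-0,-011-,0-1-0
  7 | -011-  (sole → essential)
  8 | 0--00  (sole → essential)
  12 | 0--00,0-1-0
  14 | 0-1-0  (sole → essential)
  16 | -0-00,10--0
  18 | 10--0,10-1-
  19 | 10-1-  (sole → essential)
  20 | -0-00,-01-0,10--0
  22 | -01-0,-011-,10--0,10-1-
  23 | -011-,1-111,10-1-
  25 | 11-01  (sole → essential)
  29 | 11-01,111-1
  31 | 1-111,111-1
Essential prime implicants: -011-, 0--00, 0-1-0, 0000-, 10-1-, 11-01
Petrick residual → -0-00, 1-111
Minimum SOP uses 8 PIs: b'd'e' + b'cd + a'd'e' + a'ce' + a'b'c'd' + acde + ab'd + abd'e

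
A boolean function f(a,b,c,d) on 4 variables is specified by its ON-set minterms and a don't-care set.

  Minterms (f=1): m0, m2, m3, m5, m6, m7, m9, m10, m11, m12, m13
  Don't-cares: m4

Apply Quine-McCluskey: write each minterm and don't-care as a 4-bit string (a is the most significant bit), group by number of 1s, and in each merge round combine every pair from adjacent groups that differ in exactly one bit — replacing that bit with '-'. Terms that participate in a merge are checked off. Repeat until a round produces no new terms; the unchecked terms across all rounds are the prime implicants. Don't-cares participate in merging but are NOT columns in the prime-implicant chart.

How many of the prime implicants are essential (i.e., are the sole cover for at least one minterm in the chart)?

[col 0] 0000*, 0010*, 0011*, 0100*, 0101*, 0110*, 0111*, 1001*, 1010*, 1011*, 1100*, 1101*
[col 1] -010*, -011*, -100*, -101*, 0-00*, 0-10*, 0-11*, 00-0*, 001-*, 01-0*, 01-1*, 010-*, 011-*, 1-01, 10-1, 101-*, 110-*
[col 2] -01-, -10-, 0--0, 0-1-, 01--
Prime implicants: -01-, -10-, 0--0, 0-1-, 01--, 1-01, 10-1
PI chart (minterm → PIs covering it):
  0 | 0--0  (sole → essential)
  2 | -01-,0--0,0-1-
  3 | -01-,0-1-
  5 | -10-,01--
  6 | 0--0,0-1-,01--
  7 | 0-1-,01--
  9 | 1-01,10-1
  10 | -01-  (sole → essential)
  11 | -01-,10-1
  12 | -10-  (sole → essential)
  13 | -10-,1-01
Essential prime implicants: -01-, -10-, 0--0

3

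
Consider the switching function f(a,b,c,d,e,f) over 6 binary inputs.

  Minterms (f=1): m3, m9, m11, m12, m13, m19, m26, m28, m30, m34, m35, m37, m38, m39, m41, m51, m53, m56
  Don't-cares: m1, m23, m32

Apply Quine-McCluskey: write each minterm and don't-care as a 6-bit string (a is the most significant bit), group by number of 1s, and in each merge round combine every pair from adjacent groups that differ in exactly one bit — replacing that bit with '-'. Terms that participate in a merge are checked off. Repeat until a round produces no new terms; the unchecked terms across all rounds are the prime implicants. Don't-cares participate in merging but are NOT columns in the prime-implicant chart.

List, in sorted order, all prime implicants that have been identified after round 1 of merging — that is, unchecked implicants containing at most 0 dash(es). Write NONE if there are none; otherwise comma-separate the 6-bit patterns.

Round 0: 000001✓ 000011✓ 001001✓ 001011✓ 001100✓ 001101✓ 010011✓ 010111✓ 011010✓ 011100✓ 011110✓ 100000✓ 100010✓ 100011✓ 100101✓ 100110✓ 100111✓ 101001✓ 110011✓ 110101✓ 111000
Round 1: -00011✓ -01001 -10011✓ 0-0011✓ 0-1100 00-001✓ 00-011✓ 0000-1✓ 001-01 0010-1✓ 00110- 010-11 011-10 0111-0 1-0011✓ 1-0101 100-10✓ 100-11✓ 1000-0 10001-✓ 1001-1 10011-✓
Round 2: --0011 00-0-1 100-1-
PIs = {--0011, -01001, 0-1100, 00-0-1, 001-01, 00110-, 010-11, 011-10, 0111-0, 1-0101, 100-1-, 1000-0, 1001-1, 111000}

111000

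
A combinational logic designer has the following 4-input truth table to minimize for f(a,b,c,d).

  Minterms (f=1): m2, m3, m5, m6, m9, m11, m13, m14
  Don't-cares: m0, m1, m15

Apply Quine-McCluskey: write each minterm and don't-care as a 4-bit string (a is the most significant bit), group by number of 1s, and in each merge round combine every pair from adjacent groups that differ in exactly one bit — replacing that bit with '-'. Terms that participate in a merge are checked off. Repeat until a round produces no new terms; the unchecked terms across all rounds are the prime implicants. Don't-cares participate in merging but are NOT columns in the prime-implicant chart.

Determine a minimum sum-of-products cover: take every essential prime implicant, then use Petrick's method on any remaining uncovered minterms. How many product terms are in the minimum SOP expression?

4

[col 0] 0000*, 0001*, 0010*, 0011*, 0101*, 0110*, 1001*, 1011*, 1101*, 1110*, 1111*
[col 1] -001*, -011*, -101*, -110, 0-01*, 0-10, 00-0*, 00-1*, 000-*, 001-*, 1-01*, 1-11*, 10-1*, 11-1*, 111-
[col 2] --01, -0-1, 00--, 1--1
Prime implicants: --01, -0-1, -110, 0-10, 00--, 1--1, 111-
PI chart (minterm → PIs covering it):
  2 | 0-10,00--
  3 | -0-1,00--
  5 | --01  (sole → essential)
  6 | -110,0-10
  9 | --01,-0-1,1--1
  11 | -0-1,1--1
  13 | --01,1--1
  14 | -110,111-
Essential prime implicants: --01
Petrick residual → -0-1, -110, 0-10
Minimum SOP uses 4 PIs: c'd + b'd + bcd' + a'cd'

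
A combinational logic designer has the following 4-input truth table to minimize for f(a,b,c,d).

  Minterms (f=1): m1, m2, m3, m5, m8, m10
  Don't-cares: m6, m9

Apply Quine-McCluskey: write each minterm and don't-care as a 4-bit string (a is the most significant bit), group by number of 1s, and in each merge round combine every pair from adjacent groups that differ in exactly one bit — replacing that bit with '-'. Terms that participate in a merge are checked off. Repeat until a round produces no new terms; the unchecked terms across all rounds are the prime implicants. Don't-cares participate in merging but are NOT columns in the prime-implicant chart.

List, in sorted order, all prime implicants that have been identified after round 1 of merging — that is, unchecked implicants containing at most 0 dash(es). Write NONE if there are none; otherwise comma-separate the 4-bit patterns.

Round 0: 0001✓ 0010✓ 0011✓ 0101✓ 0110✓ 1000✓ 1001✓ 1010✓
Round 1: -001 -010 0-01 0-10 00-1 001- 10-0 100-
PIs = {-001, -010, 0-01, 0-10, 00-1, 001-, 10-0, 100-}

NONE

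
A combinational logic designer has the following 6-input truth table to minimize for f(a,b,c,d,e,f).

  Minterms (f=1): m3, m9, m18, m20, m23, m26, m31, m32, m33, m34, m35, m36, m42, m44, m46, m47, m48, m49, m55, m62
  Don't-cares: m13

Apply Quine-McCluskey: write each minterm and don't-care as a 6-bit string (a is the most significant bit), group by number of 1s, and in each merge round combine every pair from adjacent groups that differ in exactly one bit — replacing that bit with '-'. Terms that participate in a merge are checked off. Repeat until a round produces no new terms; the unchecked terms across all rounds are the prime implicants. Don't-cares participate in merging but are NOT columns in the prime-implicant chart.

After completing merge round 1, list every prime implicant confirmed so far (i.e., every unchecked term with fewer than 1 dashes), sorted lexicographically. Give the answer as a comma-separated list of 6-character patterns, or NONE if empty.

size-2^0 implicants → 000011(✓)  001001(✓)  001101(✓)  010010(✓)  010100  010111(✓)  011010(✓)  011111(✓)  100000(✓)  100001(✓)  100010(✓)  100011(✓)  100100(✓)  101010(✓)  101100(✓)  101110(✓)  101111(✓)  110000(✓)  110001(✓)  110111(✓)  111110(✓)
size-2^1 implicants → -00011  -10111  001-01  01-010  01-111  1-0000(✓)  1-0001(✓)  1-1110  10-010  10-100  100-00  1000-0(✓)  1000-1(✓)  10000-(✓)  10001-(✓)  101-10  1011-0  10111-  11000-(✓)
size-2^2 implicants → 1-000-  1000--
Unchecked terms (primes): -00011, -10111, 001-01, 01-010, 01-111, 010100, 1-000-, 1-1110, 10-010, 10-100, 100-00, 1000--, 101-10, 1011-0, 10111-

010100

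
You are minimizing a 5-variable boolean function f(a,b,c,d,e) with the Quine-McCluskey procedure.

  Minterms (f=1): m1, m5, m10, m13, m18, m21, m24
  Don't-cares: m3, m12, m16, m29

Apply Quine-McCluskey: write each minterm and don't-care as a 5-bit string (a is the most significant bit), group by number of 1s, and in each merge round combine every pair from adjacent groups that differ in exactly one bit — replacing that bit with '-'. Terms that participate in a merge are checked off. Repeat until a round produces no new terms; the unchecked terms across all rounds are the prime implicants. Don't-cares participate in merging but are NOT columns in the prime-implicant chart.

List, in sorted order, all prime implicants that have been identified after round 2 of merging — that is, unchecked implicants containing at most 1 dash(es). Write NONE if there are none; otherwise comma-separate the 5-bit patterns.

00-01, 000-1, 01010, 0110-, 1-000, 100-0

[col 0] 00001*, 00011*, 00101*, 01010, 01100*, 01101*, 10000*, 10010*, 10101*, 11000*, 11101*
[col 1] -0101*, -1101*, 0-101*, 00-01, 000-1, 0110-, 1-000, 1-101*, 100-0
[col 2] --101
Prime implicants: --101, 00-01, 000-1, 01010, 0110-, 1-000, 100-0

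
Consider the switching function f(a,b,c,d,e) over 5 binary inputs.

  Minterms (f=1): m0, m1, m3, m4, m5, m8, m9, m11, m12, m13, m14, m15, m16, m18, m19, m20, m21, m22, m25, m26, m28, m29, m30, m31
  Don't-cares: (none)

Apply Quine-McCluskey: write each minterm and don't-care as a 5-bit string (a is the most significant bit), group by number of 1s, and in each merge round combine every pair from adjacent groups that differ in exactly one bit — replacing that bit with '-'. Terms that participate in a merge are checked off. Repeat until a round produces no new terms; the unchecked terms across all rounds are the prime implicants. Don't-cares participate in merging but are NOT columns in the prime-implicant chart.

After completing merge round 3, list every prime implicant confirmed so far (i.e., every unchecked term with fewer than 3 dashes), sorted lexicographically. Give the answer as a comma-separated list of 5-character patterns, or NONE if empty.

size-2^0 implicants → 00000(✓)  00001(✓)  00011(✓)  00100(✓)  00101(✓)  01000(✓)  01001(✓)  01011(✓)  01100(✓)  01101(✓)  01110(✓)  01111(✓)  10000(✓)  10010(✓)  10011(✓)  10100(✓)  10101(✓)  10110(✓)  11001(✓)  11010(✓)  11100(✓)  11101(✓)  11110(✓)  11111(✓)
size-2^1 implicants → -0000(✓)  -0011  -0100(✓)  -0101(✓)  -1001(✓)  -1100(✓)  -1101(✓)  -1110(✓)  -1111(✓)  0-000(✓)  0-001(✓)  0-011(✓)  0-100(✓)  0-101(✓)  00-00(✓)  00-01(✓)  000-1(✓)  0000-(✓)  0010-(✓)  01-00(✓)  01-01(✓)  01-11(✓)  010-1(✓)  0100-(✓)  011-0(✓)  011-1(✓)  0110-(✓)  0111-(✓)  1-010(✓)  1-100(✓)  1-101(✓)  1-110(✓)  10-00(✓)  10-10(✓)  100-0(✓)  1001-  101-0(✓)  1010-(✓)  11-01(✓)  11-10(✓)  111-0(✓)  111-1(✓)  1110-(✓)  1111-(✓)
size-2^2 implicants → --100(✓)  --101(✓)  -0-00  -010-(✓)  -1-01  -11-0(✓)  -11-1(✓)  -110-(✓)  -111-(✓)  0--00(✓)  0--01(✓)  0-0-1  0-00-(✓)  0-10-(✓)  00-0-(✓)  01--1  01-0-(✓)  011--(✓)  1--10  1-1-0  1-10-(✓)  10--0  111--(✓)
size-2^3 implicants → --10-  -11--  0--0-
Unchecked terms (primes): --10-, -0-00, -0011, -1-01, -11--, 0--0-, 0-0-1, 01--1, 1--10, 1-1-0, 10--0, 1001-

-0-00, -0011, -1-01, 0-0-1, 01--1, 1--10, 1-1-0, 10--0, 1001-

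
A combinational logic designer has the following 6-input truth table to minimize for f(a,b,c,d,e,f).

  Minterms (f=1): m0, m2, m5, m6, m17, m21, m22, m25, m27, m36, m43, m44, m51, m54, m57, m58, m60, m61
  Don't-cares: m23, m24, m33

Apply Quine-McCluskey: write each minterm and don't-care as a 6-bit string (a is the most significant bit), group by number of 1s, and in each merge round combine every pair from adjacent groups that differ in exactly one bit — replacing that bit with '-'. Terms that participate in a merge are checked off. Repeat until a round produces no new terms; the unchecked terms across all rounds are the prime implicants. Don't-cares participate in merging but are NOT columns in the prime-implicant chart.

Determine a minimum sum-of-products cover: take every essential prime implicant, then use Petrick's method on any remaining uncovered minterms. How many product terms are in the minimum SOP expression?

Round 0: 000000✓ 000010✓ 000101✓ 000110✓ 010001✓ 010101✓ 010110✓ 010111✓ 011000✓ 011001✓ 011011✓ 100001 100100✓ 101011 101100✓ 110011 110110✓ 111001✓ 111010 111100✓ 111101✓
Round 1: -10110 -11001 0-0101 0-0110 000-10 0000-0 01-001 010-01 0101-1 01011- 0110-1 01100- 1-1100 10-100 111-01 11110-
PIs = {-10110, -11001, 0-0101, 0-0110, 000-10, 0000-0, 01-001, 010-01, 0101-1, 01011-, 0110-1, 01100-, 1-1100, 10-100, 100001, 101011, 110011, 111-01, 111010, 11110-}
Coverage chart:
  m0: 0000-0 ←essential
  m2: 000-10,0000-0
  m5: 0-0101 ←essential
  m6: 0-0110,000-10
  m17: 01-001,010-01
  m21: 0-0101,010-01,0101-1
  m22: -10110,0-0110,01011-
  m25: -11001,01-001,0110-1,01100-
  m27: 0110-1 ←essential
  m36: 10-100 ←essential
  m43: 101011 ←essential
  m44: 1-1100,10-100
  m51: 110011 ←essential
  m54: -10110 ←essential
  m57: -11001,111-01
  m58: 111010 ←essential
  m60: 1-1100,11110-
  m61: 111-01,11110-
Essential: -10110, 0-0101, 0000-0, 0110-1, 10-100, 101011, 110011, 111010
Petrick residual → -11001, 0-0110, 01-001, 11110-
Min cover (12 terms): bc'def' + bcd'e'f + a'c'de'f + a'c'def' + a'b'c'd'f' + a'bd'e'f + a'bcd'f + ab'de'f' + ab'cd'ef + abc'd'ef + abcd'ef' + abcde'

12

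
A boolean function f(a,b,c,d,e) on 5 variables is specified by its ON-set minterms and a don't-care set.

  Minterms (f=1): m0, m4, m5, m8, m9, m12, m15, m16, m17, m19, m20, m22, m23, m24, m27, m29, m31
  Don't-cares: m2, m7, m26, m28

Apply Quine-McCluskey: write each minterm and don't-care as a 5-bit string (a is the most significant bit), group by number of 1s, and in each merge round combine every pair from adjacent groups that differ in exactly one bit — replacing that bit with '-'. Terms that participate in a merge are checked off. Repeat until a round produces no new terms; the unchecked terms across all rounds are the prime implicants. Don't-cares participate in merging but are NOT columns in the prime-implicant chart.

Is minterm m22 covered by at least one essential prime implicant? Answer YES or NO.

NO

Round 0: 00000✓ 00010✓ 00100✓ 00101✓ 00111✓ 01000✓ 01001✓ 01100✓ 01111✓ 10000✓ 10001✓ 10011✓ 10100✓ 10110✓ 10111✓ 11000✓ 11010✓ 11011✓ 11100✓ 11101✓ 11111✓
Round 1: -0000✓ -0100✓ -0111✓ -1000✓ -1100✓ -1111✓ 0-000✓ 0-100✓ 0-111✓ 00-00✓ 000-0 001-1 0010- 01-00✓ 0100- 1-000✓ 1-011✓ 1-100✓ 1-111✓ 10-00✓ 10-11✓ 100-1 1000- 101-0 1011- 11-00✓ 11-11✓ 110-0 1101- 111-1 1110-
Round 2: --000✓ --100✓ --111 -0-00✓ -1-00✓ 0--00✓ 1--00✓ 1--11
Round 3: ---00
PIs = {---00, --111, 000-0, 001-1, 0010-, 0100-, 1--11, 100-1, 1000-, 101-0, 1011-, 110-0, 1101-, 111-1, 1110-}
Coverage chart:
  m0: ---00,000-0
  m4: ---00,0010-
  m5: 001-1,0010-
  m8: ---00,0100-
  m9: 0100- ←essential
  m12: ---00 ←essential
  m15: --111 ←essential
  m16: ---00,1000-
  m17: 100-1,1000-
  m19: 1--11,100-1
  m20: ---00,101-0
  m22: 101-0,1011-
  m23: --111,1--11,1011-
  m24: ---00,110-0
  m27: 1--11,1101-
  m29: 111-1,1110-
  m31: --111,1--11,111-1
Essential: ---00, --111, 0100-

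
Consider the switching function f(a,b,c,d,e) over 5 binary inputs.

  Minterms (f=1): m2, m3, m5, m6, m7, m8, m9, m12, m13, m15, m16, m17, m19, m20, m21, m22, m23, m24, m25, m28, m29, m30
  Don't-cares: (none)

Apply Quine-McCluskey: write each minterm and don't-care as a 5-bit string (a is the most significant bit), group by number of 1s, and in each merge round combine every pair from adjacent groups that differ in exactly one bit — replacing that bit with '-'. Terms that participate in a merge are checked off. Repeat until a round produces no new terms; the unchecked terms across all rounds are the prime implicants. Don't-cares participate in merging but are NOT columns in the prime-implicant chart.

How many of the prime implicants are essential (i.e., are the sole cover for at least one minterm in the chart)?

5

Round 0: 00010✓ 00011✓ 00101✓ 00110✓ 00111✓ 01000✓ 01001✓ 01100✓ 01101✓ 01111✓ 10000✓ 10001✓ 10011✓ 10100✓ 10101✓ 10110✓ 10111✓ 11000✓ 11001✓ 11100✓ 11101✓ 11110✓
Round 1: -0011✓ -0101✓ -0110✓ -0111✓ -1000✓ -1001✓ -1100✓ -1101✓ 0-101✓ 0-111✓ 00-10✓ 00-11✓ 0001-✓ 001-1✓ 0011-✓ 01-00✓ 01-01✓ 0100-✓ 011-1✓ 0110-✓ 1-000✓ 1-001✓ 1-100✓ 1-101✓ 1-110✓ 10-00✓ 10-01✓ 10-11✓ 100-1✓ 1000-✓ 101-0✓ 101-1✓ 1010-✓ 1011-✓ 11-00✓ 11-01✓ 1100-✓ 111-0✓ 1110-✓
Round 2: --101 -0-11 -01-1 -011- -1-00✓ -1-01✓ -100-✓ -110-✓ 0-1-1 00-1- 01-0-✓ 1--00✓ 1--01✓ 1-00-✓ 1-1-0 1-10-✓ 10--1 10-0-✓ 101-- 11-0-✓
Round 3: -1-0- 1--0-
PIs = {--101, -0-11, -01-1, -011-, -1-0-, 0-1-1, 00-1-, 1--0-, 1-1-0, 10--1, 101--}
Coverage chart:
  m2: 00-1- ←essential
  m3: -0-11,00-1-
  m5: --101,-01-1,0-1-1
  m6: -011-,00-1-
  m7: -0-11,-01-1,-011-,0-1-1,00-1-
  m8: -1-0- ←essential
  m9: -1-0- ←essential
  m12: -1-0- ←essential
  m13: --101,-1-0-,0-1-1
  m15: 0-1-1 ←essential
  m16: 1--0- ←essential
  m17: 1--0-,10--1
  m19: -0-11,10--1
  m20: 1--0-,1-1-0,101--
  m21: --101,-01-1,1--0-,10--1,101--
  m22: -011-,1-1-0,101--
  m23: -0-11,-01-1,-011-,10--1,101--
  m24: -1-0-,1--0-
  m25: -1-0-,1--0-
  m28: -1-0-,1--0-,1-1-0
  m29: --101,-1-0-,1--0-
  m30: 1-1-0 ←essential
Essential: -1-0-, 0-1-1, 00-1-, 1--0-, 1-1-0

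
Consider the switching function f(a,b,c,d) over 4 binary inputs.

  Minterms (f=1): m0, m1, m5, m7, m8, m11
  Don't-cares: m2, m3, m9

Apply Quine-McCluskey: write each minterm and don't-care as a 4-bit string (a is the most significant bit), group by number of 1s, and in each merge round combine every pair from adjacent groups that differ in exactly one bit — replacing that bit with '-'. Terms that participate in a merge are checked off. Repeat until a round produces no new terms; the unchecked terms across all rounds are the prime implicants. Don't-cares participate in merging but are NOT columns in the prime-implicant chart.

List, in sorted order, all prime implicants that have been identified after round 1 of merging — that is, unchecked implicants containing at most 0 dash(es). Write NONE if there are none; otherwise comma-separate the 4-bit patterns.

NONE

[col 0] 0000*, 0001*, 0010*, 0011*, 0101*, 0111*, 1000*, 1001*, 1011*
[col 1] -000*, -001*, -011*, 0-01*, 0-11*, 00-0*, 00-1*, 000-*, 001-*, 01-1*, 10-1*, 100-*
[col 2] -0-1, -00-, 0--1, 00--
Prime implicants: -0-1, -00-, 0--1, 00--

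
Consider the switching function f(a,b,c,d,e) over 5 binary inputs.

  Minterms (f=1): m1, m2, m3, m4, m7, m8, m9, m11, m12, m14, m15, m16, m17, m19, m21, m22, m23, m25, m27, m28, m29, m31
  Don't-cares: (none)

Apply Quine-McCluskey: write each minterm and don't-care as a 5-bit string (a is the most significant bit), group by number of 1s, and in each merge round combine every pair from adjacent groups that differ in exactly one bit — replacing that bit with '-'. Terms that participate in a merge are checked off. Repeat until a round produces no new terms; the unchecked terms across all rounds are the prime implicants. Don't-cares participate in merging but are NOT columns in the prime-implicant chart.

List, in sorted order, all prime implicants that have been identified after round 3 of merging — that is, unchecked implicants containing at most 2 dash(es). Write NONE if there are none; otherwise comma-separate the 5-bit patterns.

-1100, 0-100, 0001-, 01-00, 0100-, 011-0, 0111-, 1000-, 1011-, 1110-

size-2^0 implicants → 00001(✓)  00010(✓)  00011(✓)  00100(✓)  00111(✓)  01000(✓)  01001(✓)  01011(✓)  01100(✓)  01110(✓)  01111(✓)  10000(✓)  10001(✓)  10011(✓)  10101(✓)  10110(✓)  10111(✓)  11001(✓)  11011(✓)  11100(✓)  11101(✓)  11111(✓)
size-2^1 implicants → -0001(✓)  -0011(✓)  -0111(✓)  -1001(✓)  -1011(✓)  -1100  -1111(✓)  0-001(✓)  0-011(✓)  0-100  0-111(✓)  00-11(✓)  000-1(✓)  0001-  01-00  01-11(✓)  010-1(✓)  0100-  011-0  0111-  1-001(✓)  1-011(✓)  1-101(✓)  1-111(✓)  10-01(✓)  10-11(✓)  100-1(✓)  1000-  101-1(✓)  1011-  11-01(✓)  11-11(✓)  110-1(✓)  111-1(✓)  1110-
size-2^2 implicants → --001(✓)  --011(✓)  --111(✓)  -0-11(✓)  -00-1(✓)  -1-11(✓)  -10-1(✓)  0--11(✓)  0-0-1(✓)  1--01(✓)  1--11(✓)  1-0-1(✓)  1-1-1(✓)  10--1(✓)  11--1(✓)
size-2^3 implicants → ---11  --0-1  1---1
Unchecked terms (primes): ---11, --0-1, -1100, 0-100, 0001-, 01-00, 0100-, 011-0, 0111-, 1---1, 1000-, 1011-, 1110-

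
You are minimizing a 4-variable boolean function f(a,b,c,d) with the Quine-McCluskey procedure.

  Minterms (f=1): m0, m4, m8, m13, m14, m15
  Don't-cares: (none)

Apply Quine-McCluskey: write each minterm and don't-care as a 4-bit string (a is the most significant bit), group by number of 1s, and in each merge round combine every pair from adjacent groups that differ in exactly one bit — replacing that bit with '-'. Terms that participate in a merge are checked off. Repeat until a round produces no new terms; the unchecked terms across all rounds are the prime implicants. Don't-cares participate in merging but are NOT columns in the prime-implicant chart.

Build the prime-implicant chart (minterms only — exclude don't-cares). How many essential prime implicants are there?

4

Round 0: 0000✓ 0100✓ 1000✓ 1101✓ 1110✓ 1111✓
Round 1: -000 0-00 11-1 111-
PIs = {-000, 0-00, 11-1, 111-}
Coverage chart:
  m0: -000,0-00
  m4: 0-00 ←essential
  m8: -000 ←essential
  m13: 11-1 ←essential
  m14: 111- ←essential
  m15: 11-1,111-
Essential: -000, 0-00, 11-1, 111-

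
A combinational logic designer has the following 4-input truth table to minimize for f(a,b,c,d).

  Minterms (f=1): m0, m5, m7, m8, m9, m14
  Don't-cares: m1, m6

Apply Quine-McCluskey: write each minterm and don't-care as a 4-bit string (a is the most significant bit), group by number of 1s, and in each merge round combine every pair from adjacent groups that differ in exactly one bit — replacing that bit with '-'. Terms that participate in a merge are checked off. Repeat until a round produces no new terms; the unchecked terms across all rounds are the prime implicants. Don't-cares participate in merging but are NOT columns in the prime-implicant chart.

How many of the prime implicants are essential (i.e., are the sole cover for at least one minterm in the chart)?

2

[col 0] 0000*, 0001*, 0101*, 0110*, 0111*, 1000*, 1001*, 1110*
[col 1] -000*, -001*, -110, 0-01, 000-*, 01-1, 011-, 100-*
[col 2] -00-
Prime implicants: -00-, -110, 0-01, 01-1, 011-
PI chart (minterm → PIs covering it):
  0 | -00-  (sole → essential)
  5 | 0-01,01-1
  7 | 01-1,011-
  8 | -00-  (sole → essential)
  9 | -00-  (sole → essential)
  14 | -110  (sole → essential)
Essential prime implicants: -00-, -110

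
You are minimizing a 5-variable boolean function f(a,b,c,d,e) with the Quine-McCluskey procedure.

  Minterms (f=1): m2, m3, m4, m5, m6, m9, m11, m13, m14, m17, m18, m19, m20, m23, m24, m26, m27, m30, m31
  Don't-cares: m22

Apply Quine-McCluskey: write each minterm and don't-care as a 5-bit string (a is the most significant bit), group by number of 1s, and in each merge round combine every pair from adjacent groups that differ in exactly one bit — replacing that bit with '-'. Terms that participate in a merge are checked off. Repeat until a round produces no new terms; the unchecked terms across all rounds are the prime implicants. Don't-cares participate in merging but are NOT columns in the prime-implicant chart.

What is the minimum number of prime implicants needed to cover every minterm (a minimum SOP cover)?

[col 0] 00010*, 00011*, 00100*, 00101*, 00110*, 01001*, 01011*, 01101*, 01110*, 10001*, 10010*, 10011*, 10100*, 10110*, 10111*, 11000*, 11010*, 11011*, 11110*, 11111*
[col 1] -0010*, -0011*, -0100*, -0110*, -1011*, -1110*, 0-011*, 0-101, 0-110*, 00-10*, 0001-*, 001-0*, 0010-, 01-01, 010-1, 1-010*, 1-011*, 1-110*, 1-111*, 10-10*, 10-11*, 100-1, 1001-*, 101-0*, 1011-*, 11-10*, 11-11*, 110-0, 1101-*, 1111-*
[col 2] --011, --110, -0-10, -001-, -01-0, 1--10*, 1--11*, 1-01-*, 1-11-*, 10-1-*, 11-1-*
[col 3] 1--1-
Prime implicants: --011, --110, -0-10, -001-, -01-0, 0-101, 0010-, 01-01, 010-1, 1--1-, 100-1, 110-0
PI chart (minterm → PIs covering it):
  2 | -0-10,-001-
  3 | --011,-001-
  4 | -01-0,0010-
  5 | 0-101,0010-
  6 | --110,-0-10,-01-0
  9 | 01-01,010-1
  11 | --011,010-1
  13 | 0-101,01-01
  14 | --110  (sole → essential)
  17 | 100-1  (sole → essential)
  18 | -0-10,-001-,1--1-
  19 | --011,-001-,1--1-,100-1
  20 | -01-0  (sole → essential)
  23 | 1--1-  (sole → essential)
  24 | 110-0  (sole → essential)
  26 | 1--1-,110-0
  27 | --011,1--1-
  30 | --110,1--1-
  31 | 1--1-  (sole → essential)
Essential prime implicants: --110, -01-0, 1--1-, 100-1, 110-0
Petrick residual → -001-, 0-101, 010-1
Minimum SOP uses 8 PIs: cde' + b'c'd + b'ce' + a'cd'e + a'bc'e + ad + ab'c'e + abc'e'

8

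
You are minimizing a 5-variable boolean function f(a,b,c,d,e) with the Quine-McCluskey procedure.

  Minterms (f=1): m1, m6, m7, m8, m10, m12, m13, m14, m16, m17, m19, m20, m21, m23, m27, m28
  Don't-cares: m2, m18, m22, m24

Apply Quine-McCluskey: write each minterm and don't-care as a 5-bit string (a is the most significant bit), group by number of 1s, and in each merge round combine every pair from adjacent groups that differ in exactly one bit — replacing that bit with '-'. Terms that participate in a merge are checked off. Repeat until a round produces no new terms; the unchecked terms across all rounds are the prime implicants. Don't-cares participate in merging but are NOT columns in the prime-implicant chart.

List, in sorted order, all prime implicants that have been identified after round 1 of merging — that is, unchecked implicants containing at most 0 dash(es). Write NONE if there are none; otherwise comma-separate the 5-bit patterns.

size-2^0 implicants → 00001(✓)  00010(✓)  00110(✓)  00111(✓)  01000(✓)  01010(✓)  01100(✓)  01101(✓)  01110(✓)  10000(✓)  10001(✓)  10010(✓)  10011(✓)  10100(✓)  10101(✓)  10110(✓)  10111(✓)  11000(✓)  11011(✓)  11100(✓)
size-2^1 implicants → -0001  -0010(✓)  -0110(✓)  -0111(✓)  -1000(✓)  -1100(✓)  0-010(✓)  0-110(✓)  00-10(✓)  0011-(✓)  01-00(✓)  01-10(✓)  010-0(✓)  011-0(✓)  0110-  1-000(✓)  1-011  1-100(✓)  10-00(✓)  10-01(✓)  10-10(✓)  10-11(✓)  100-0(✓)  100-1(✓)  1000-(✓)  1001-(✓)  101-0(✓)  101-1(✓)  1010-(✓)  1011-(✓)  11-00(✓)
size-2^2 implicants → -0-10  -011-  -1-00  0--10  01--0  1--00  10--0(✓)  10--1(✓)  10-0-(✓)  10-1-(✓)  100--(✓)  101--(✓)
size-2^3 implicants → 10---
Unchecked terms (primes): -0-10, -0001, -011-, -1-00, 0--10, 01--0, 0110-, 1--00, 1-011, 10---

NONE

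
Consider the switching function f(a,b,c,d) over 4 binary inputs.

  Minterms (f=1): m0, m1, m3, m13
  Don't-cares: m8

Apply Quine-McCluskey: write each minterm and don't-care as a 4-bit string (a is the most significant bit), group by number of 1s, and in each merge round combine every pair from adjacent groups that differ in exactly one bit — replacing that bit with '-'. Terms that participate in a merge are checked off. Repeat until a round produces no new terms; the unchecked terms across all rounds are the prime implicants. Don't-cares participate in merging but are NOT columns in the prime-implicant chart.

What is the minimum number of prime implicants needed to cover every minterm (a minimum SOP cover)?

size-2^0 implicants → 0000(✓)  0001(✓)  0011(✓)  1000(✓)  1101
size-2^1 implicants → -000  00-1  000-
Unchecked terms (primes): -000, 00-1, 000-, 1101
Minterm coverage:
  m0 ⊆ -000,000-
  m1 ⊆ 00-1,000-
  m3 ⊆ 00-1 [E]
  m13 ⊆ 1101 [E]
E = {00-1, 1101}
Petrick residual → -000
Cover = b'c'd' + a'b'd + abc'd  |cover|=3

3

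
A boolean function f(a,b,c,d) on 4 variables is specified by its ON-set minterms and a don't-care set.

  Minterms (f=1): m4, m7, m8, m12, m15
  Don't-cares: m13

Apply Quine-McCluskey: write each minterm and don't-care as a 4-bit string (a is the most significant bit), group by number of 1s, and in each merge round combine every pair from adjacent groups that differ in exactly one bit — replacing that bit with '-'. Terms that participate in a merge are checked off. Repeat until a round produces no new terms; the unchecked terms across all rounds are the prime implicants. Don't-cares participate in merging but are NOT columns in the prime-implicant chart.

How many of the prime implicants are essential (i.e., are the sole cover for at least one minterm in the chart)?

size-2^0 implicants → 0100(✓)  0111(✓)  1000(✓)  1100(✓)  1101(✓)  1111(✓)
size-2^1 implicants → -100  -111  1-00  11-1  110-
Unchecked terms (primes): -100, -111, 1-00, 11-1, 110-
Minterm coverage:
  m4 ⊆ -100 [E]
  m7 ⊆ -111 [E]
  m8 ⊆ 1-00 [E]
  m12 ⊆ -100,1-00,110-
  m15 ⊆ -111,11-1
E = {-100, -111, 1-00}

3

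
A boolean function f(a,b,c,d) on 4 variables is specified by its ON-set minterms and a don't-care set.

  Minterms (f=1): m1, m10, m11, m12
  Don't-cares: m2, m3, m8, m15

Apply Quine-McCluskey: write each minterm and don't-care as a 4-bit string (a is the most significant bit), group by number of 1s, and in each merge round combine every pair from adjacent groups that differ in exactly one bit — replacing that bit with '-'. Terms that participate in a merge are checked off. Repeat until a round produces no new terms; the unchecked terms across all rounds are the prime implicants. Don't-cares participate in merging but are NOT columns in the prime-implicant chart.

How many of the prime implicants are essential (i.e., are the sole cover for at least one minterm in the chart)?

2

Round 0: 0001✓ 0010✓ 0011✓ 1000✓ 1010✓ 1011✓ 1100✓ 1111✓
Round 1: -010✓ -011✓ 00-1 001-✓ 1-00 1-11 10-0 101-✓
Round 2: -01-
PIs = {-01-, 00-1, 1-00, 1-11, 10-0}
Coverage chart:
  m1: 00-1 ←essential
  m10: -01-,10-0
  m11: -01-,1-11
  m12: 1-00 ←essential
Essential: 00-1, 1-00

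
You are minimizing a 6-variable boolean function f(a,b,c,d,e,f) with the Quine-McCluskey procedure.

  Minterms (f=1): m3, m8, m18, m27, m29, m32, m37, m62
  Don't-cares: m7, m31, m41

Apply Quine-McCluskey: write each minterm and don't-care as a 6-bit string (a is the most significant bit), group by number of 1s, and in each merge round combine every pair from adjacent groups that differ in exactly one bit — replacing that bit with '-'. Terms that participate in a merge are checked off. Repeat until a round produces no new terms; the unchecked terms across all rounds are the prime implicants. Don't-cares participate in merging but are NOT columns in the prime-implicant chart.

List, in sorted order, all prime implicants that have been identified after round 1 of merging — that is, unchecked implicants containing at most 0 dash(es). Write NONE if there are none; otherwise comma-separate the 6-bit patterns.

Round 0: 000011✓ 000111✓ 001000 010010 011011✓ 011101✓ 011111✓ 100000 100101 101001 111110
Round 1: 000-11 011-11 0111-1
PIs = {000-11, 001000, 010010, 011-11, 0111-1, 100000, 100101, 101001, 111110}

001000, 010010, 100000, 100101, 101001, 111110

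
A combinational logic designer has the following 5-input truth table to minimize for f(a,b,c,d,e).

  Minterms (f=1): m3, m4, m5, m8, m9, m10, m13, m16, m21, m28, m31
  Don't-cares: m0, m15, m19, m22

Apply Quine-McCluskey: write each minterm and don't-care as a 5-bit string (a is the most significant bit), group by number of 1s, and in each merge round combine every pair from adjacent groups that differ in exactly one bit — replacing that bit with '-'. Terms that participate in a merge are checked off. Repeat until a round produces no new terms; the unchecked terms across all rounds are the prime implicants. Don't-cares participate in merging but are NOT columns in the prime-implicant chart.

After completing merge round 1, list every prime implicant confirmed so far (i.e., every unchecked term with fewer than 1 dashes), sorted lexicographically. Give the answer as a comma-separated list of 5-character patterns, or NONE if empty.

Round 0: 00000✓ 00011✓ 00100✓ 00101✓ 01000✓ 01001✓ 01010✓ 01101✓ 01111✓ 10000✓ 10011✓ 10101✓ 10110 11100 11111✓
Round 1: -0000 -0011 -0101 -1111 0-000 0-101 00-00 0010- 01-01 010-0 0100- 011-1
PIs = {-0000, -0011, -0101, -1111, 0-000, 0-101, 00-00, 0010-, 01-01, 010-0, 0100-, 011-1, 10110, 11100}

10110, 11100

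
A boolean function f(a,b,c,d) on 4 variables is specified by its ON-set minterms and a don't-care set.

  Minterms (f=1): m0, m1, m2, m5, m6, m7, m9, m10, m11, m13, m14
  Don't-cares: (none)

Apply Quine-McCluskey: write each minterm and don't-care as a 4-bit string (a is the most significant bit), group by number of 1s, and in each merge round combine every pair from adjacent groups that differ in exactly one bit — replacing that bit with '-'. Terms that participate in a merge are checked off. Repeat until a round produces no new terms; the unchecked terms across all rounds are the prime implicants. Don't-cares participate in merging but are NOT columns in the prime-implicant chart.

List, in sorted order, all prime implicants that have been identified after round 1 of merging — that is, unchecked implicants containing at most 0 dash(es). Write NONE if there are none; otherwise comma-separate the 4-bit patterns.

size-2^0 implicants → 0000(✓)  0001(✓)  0010(✓)  0101(✓)  0110(✓)  0111(✓)  1001(✓)  1010(✓)  1011(✓)  1101(✓)  1110(✓)
size-2^1 implicants → -001(✓)  -010(✓)  -101(✓)  -110(✓)  0-01(✓)  0-10(✓)  00-0  000-  01-1  011-  1-01(✓)  1-10(✓)  10-1  101-
size-2^2 implicants → --01  --10
Unchecked terms (primes): --01, --10, 00-0, 000-, 01-1, 011-, 10-1, 101-

NONE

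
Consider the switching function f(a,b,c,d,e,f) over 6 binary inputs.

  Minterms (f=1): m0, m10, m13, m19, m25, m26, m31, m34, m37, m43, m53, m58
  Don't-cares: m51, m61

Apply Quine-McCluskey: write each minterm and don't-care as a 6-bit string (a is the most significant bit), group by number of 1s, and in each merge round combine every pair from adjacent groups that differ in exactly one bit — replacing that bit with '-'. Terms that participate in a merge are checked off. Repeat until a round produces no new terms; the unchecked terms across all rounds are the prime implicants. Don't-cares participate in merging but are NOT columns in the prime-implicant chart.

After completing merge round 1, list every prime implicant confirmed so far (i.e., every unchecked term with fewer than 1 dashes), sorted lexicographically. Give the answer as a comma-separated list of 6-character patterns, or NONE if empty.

Round 0: 000000 001010✓ 001101 010011✓ 011001 011010✓ 011111 100010 100101✓ 101011 110011✓ 110101✓ 111010✓ 111101✓
Round 1: -10011 -11010 0-1010 1-0101 11-101
PIs = {-10011, -11010, 0-1010, 000000, 001101, 011001, 011111, 1-0101, 100010, 101011, 11-101}

000000, 001101, 011001, 011111, 100010, 101011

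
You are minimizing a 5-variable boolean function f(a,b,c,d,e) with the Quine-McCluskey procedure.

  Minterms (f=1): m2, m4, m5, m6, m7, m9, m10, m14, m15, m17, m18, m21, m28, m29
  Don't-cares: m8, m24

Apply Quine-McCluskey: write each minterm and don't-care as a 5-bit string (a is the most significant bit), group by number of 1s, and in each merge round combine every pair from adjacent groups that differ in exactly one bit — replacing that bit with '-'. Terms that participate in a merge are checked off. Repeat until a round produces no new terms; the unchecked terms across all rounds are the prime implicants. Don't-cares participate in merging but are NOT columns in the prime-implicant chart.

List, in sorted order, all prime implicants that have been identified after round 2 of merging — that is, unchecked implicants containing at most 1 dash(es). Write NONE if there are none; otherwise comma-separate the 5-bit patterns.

-0010, -0101, -1000, 010-0, 0100-, 1-101, 10-01, 11-00, 1110-

size-2^0 implicants → 00010(✓)  00100(✓)  00101(✓)  00110(✓)  00111(✓)  01000(✓)  01001(✓)  01010(✓)  01110(✓)  01111(✓)  10001(✓)  10010(✓)  10101(✓)  11000(✓)  11100(✓)  11101(✓)
size-2^1 implicants → -0010  -0101  -1000  0-010(✓)  0-110(✓)  0-111(✓)  00-10(✓)  001-0(✓)  001-1(✓)  0010-(✓)  0011-(✓)  01-10(✓)  010-0  0100-  0111-(✓)  1-101  10-01  11-00  1110-
size-2^2 implicants → 0--10  0-11-  001--
Unchecked terms (primes): -0010, -0101, -1000, 0--10, 0-11-, 001--, 010-0, 0100-, 1-101, 10-01, 11-00, 1110-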